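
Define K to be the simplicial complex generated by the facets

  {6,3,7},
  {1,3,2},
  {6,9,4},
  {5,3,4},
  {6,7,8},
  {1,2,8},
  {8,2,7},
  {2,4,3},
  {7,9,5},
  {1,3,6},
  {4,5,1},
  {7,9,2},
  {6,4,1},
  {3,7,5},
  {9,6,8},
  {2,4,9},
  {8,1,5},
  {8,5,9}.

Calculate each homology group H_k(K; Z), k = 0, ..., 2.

K has 9 vertices, 27 edges, 18 triangles.
rank ∂_0 = 0, rank ∂_1 = 8 ⇒ b_0 = 9 − 0 − 8 = 1; all invariant factors of ∂_1 are 1 so no torsion. So H_0 = Z.
rank ∂_1 = 8, rank ∂_2 = 18 ⇒ b_1 = 27 − 8 − 18 = 1; ∂_2 has invariant factor(s) [2] giving torsion. So H_1 = Z ⊕ Z_2.
rank ∂_2 = 18, rank ∂_3 = 0 ⇒ b_2 = 18 − 18 − 0 = 0. So H_2 = 0.

H_0 ≅ Z,  H_1 ≅ Z ⊕ Z_2,  H_2 = 0.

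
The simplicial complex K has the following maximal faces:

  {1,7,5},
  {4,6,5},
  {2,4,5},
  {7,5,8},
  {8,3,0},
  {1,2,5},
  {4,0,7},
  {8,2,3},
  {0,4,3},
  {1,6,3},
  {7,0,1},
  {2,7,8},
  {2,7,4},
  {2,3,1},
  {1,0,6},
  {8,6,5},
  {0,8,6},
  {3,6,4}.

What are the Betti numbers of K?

Take the total order 0 < 1 < 2 < 3 < 4 < 5 < 6 < 7 < 8 on the vertex set. Then K (dimension 2) consists of the simplices:

  0-simplices (9): [0], [1], [2], [3], [4], [5], [6], [7], [8]
  1-simplices (27): (27 of them)
  2-simplices (18): [0,1,6], [0,1,7], [0,3,4], [0,3,8], [0,4,7], [0,6,8], [1,2,3], [1,2,5], [1,3,6], [1,5,7], [2,3,8], [2,4,5], [2,4,7], [2,7,8], [3,4,6], [4,5,6], [5,6,8], [5,7,8]

giving chain groups C_0 ≅ Z^9, C_1 ≅ Z^27, C_2 ≅ Z^18.

The boundary map ∂_1: C_1 → C_0 is given by ∂[p,q] = [q] − [p]. For instance
  ∂[5,8] = [8] − [5].
The 9×27 boundary matrix has rank 8 and Smith normal form diag(1,1,1,1,1,1,1,1).

The boundary map ∂_2: C_2 → C_1 acts by ∂[p,q,r] = [q,r] − [p,r] + [p,q]. For instance
  ∂[2,4,5] = [4,5] − [2,5] + [2,4],
  ∂[0,3,8] = [3,8] − [0,8] + [0,3].
This gives a 27×18 integer matrix of rank 18; reducing to Smith normal form yields diagonal entries (1,1,1,1,1,1,1,1,1,1,1,1,1,1,1,1,1,2).

From H_k ≅ ker(∂_k) / im(∂_{k+1}) we obtain:

  H_0: rank C_0 − rank ∂_1 = 9 − 8 = 1, and the invariant factors of ∂_1 are all 1, so H_0 ≅ Z.
  H_1: rank ker ∂_1 − rank ∂_2 = (27 − 8) − 18 = 1, and ∂_2 has invariant factor 2 > 1, so H_1 ≅ Z ⊕ Z/2.
  H_2: rank ker ∂_2 − rank ∂_3 = (18 − 18) − 0 = 0, and there is no ∂_3, so H_2 ≅ 0.

Hence the Betti numbers are b_0 = 1, b_1 = 1, b_2 = 0.

b_0 = 1, b_1 = 1, b_2 = 0.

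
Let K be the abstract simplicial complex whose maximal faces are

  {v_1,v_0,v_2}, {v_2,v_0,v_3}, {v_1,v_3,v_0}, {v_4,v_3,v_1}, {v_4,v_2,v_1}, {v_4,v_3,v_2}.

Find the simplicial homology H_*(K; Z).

Take the total order v_0 < v_1 < v_2 < v_3 < v_4 on the vertex set. Then K (dimension 2) consists of the simplices:

  0-simplices (5): [v_0], [v_1], [v_2], [v_3], [v_4]
  1-simplices (9): [v_0,v_1], [v_0,v_2], [v_0,v_3], [v_1,v_2], [v_1,v_3], [v_1,v_4], [v_2,v_3], [v_2,v_4], [v_3,v_4]
  2-simplices (6): [v_0,v_1,v_2], [v_0,v_1,v_3], [v_0,v_2,v_3], [v_1,v_2,v_4], [v_1,v_3,v_4], [v_2,v_3,v_4]

giving chain groups C_0 ≅ Z^5, C_1 ≅ Z^9, C_2 ≅ Z^6.

The boundary map ∂_1: C_1 → C_0 is given by ∂[p,q] = [q] − [p]. For instance
  ∂[v_0,v_1] = [v_1] − [v_0].
The resulting 5×9 matrix has rank 4, and its Smith normal form has invariant factors (1,1,1,1).

Boundary ∂_2: C_2 → C_1 maps a triangle to the signed sum of its edges. For instance
  ∂[v_0,v_1,v_3] = [v_1,v_3] − [v_0,v_3] + [v_0,v_1],
  ∂[v_1,v_3,v_4] = [v_3,v_4] − [v_1,v_4] + [v_1,v_3].
The 9×6 boundary matrix has rank 5 and Smith normal form diag(1,1,1,1,1).

Reading off H_k = ker ∂_k / im ∂_{k+1}:

  H_0: rank C_0 − rank ∂_1 = 5 − 4 = 1, and the invariant factors of ∂_1 are all 1, so H_0 ≅ Z.
  H_1: rank ker ∂_1 − rank ∂_2 = (9 − 4) − 5 = 0, and the invariant factors of ∂_2 are all 1, so H_1 ≅ 0.
  H_2: rank ker ∂_2 − rank ∂_3 = (6 − 5) − 0 = 1, and there is no ∂_3, so H_2 ≅ Z.

As a check, the Euler characteristic is 5 − 9 + 6 = 2, which agrees with 1 − 0 + 1 = 2.

H_0 = Z,  H_1 = 0,  H_2 = Z.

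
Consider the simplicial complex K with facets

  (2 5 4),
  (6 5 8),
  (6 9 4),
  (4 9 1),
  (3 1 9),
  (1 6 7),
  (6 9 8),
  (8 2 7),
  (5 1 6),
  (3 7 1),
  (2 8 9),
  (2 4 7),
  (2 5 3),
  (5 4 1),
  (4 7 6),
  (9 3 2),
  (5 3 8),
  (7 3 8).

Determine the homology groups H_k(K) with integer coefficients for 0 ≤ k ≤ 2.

Order the vertices as 1 < 2 < 3 < 4 < 5 < 6 < 7 < 8 < 9. Listing each simplex with vertices in this order, K has dimension 2 with simplices:

  0-simplices (9): [1], [2], [3], [4], [5], [6], [7], [8], [9]
  1-simplices (27): (27 of them)
  2-simplices (18): [1,3,7], [1,3,9], [1,4,5], [1,4,9], [1,5,6], [1,6,7], [2,3,5], [2,3,9], [2,4,5], [2,4,7], [2,7,8], [2,8,9], [3,5,8], [3,7,8], [4,6,7], [4,6,9], [5,6,8], [6,8,9]

giving chain groups C_0 ≅ Z^9, C_1 ≅ Z^27, C_2 ≅ Z^18.

∂_1: C_1 → C_0 is given by ∂[p,q] = [q] − [p].
The 9×27 boundary matrix has rank 8 and Smith normal form diag(1,1,1,1,1,1,1,1).

The boundary map ∂_2: C_2 → C_1 maps a triangle to the signed sum of its edges. For instance
  ∂[2,4,7] = [4,7] − [2,7] + [2,4],
  ∂[5,6,8] = [6,8] − [5,8] + [5,6].
This gives a 27×18 integer matrix of rank 18; reducing to Smith normal form yields diagonal entries (1,1,1,1,1,1,1,1,1,1,1,1,1,1,1,1,1,2).

From H_k ≅ ker(∂_k) / im(∂_{k+1}) we obtain:

  H_0: rank C_0 − rank ∂_1 = 9 − 8 = 1, and the invariant factors of ∂_1 are all 1, so H_0 = Z.
  H_1: rank ker ∂_1 − rank ∂_2 = (27 − 8) − 18 = 1, and ∂_2 has invariant factor 2 > 1, so H_1 = Z ⊕ Z/2.
  H_2: rank ker ∂_2 − rank ∂_3 = (18 − 18) − 0 = 0, and there is no ∂_3, so H_2 = 0.

(K is a triangulation of the Klein bottle.)

H_0 = Z,  H_1 = Z ⊕ Z/2,  H_2 = 0.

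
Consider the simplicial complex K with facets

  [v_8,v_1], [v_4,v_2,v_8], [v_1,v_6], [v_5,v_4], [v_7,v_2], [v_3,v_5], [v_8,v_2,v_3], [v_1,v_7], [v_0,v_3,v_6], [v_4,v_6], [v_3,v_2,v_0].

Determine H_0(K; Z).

H_0 = Z.

Order the vertices as v_0 < v_1 < v_2 < v_3 < v_4 < v_5 < v_6 < v_7 < v_8. Listing each simplex with vertices in this order, K has dimension 2 with simplices:

  0-simplices (9): [v_0], [v_1], [v_2], [v_3], [v_4], [v_5], [v_6], [v_7], [v_8]
  1-simplices (16): (16 of them)
  2-simplices (4): [v_0,v_2,v_3], [v_0,v_3,v_6], [v_2,v_3,v_8], [v_2,v_4,v_8]

Hence C_0 ≅ Z^9, C_1 ≅ Z^16, C_2 ≅ Z^4.

∂_1: C_1 → C_0 sends each edge [p,q] (with p < q) to q − p.
The resulting 9×16 matrix has rank 8, and its Smith normal form has invariant factors (1,1,1,1,1,1,1,1).

Boundary ∂_2: C_2 → C_1 acts by ∂[p,q,r] = [q,r] − [p,r] + [p,q]. For instance
  ∂[v_2,v_3,v_8] = [v_3,v_8] − [v_2,v_8] + [v_2,v_3],
  ∂[v_0,v_3,v_6] = [v_3,v_6] − [v_0,v_6] + [v_0,v_3].
This gives a 16×4 integer matrix of rank 4; reducing to Smith normal form yields diagonal entries (1,1,1,1).

From H_k ≅ ker(∂_k) / im(∂_{k+1}) we obtain:

  H_0: rank C_0 − rank ∂_1 = 9 − 8 = 1, and the invariant factors of ∂_1 are all 1, so H_0 = Z.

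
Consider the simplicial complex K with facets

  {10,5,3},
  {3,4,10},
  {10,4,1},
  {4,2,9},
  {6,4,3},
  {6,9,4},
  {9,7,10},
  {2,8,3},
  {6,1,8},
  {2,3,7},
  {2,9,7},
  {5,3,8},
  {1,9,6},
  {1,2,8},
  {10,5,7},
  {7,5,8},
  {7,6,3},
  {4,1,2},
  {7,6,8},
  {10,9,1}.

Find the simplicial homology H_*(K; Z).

We work with the vertex ordering 1 < 2 < 3 < 4 < 5 < 6 < 7 < 8 < 9 < 10. The simplices of K, each written with vertices in increasing order, are:

  0-simplices (10): [1], [2], [3], [4], [5], [6], [7], [8], [9], [10]
  1-simplices (30): (30 of them)
  2-simplices (20): (20 of them)

giving chain groups C_0 ≅ Z^10, C_1 ≅ Z^30, C_2 ≅ Z^20.

The boundary map ∂_1: C_1 → C_0 maps an edge to its endpoints' difference, ∂[p,q] = q − p. For instance
  ∂[2,4] = [4] − [2].
The resulting 10×30 matrix has rank 9, and its Smith normal form has invariant factors (1,1,1,1,1,1,1,1,1).

Boundary ∂_2: C_2 → C_1 sends each 2-simplex [p,q,r] to [q,r] − [p,r] + [p,q]. For instance
  ∂[3,4,6] = [4,6] − [3,6] + [3,4],
  ∂[6,7,8] = [7,8] − [6,8] + [6,7].
This gives a 30×20 integer matrix of rank 20; reducing to Smith normal form yields diagonal entries (1,1,1,1,1,1,1,1,1,1,1,1,1,1,1,1,1,1,1,2).

Computing H_k = (kernel of ∂_k) / (image of ∂_{k+1}):

  H_0: rank C_0 − rank ∂_1 = 10 − 9 = 1, and the invariant factors of ∂_1 are all 1, so H_0 = Z.
  H_1: rank ker ∂_1 − rank ∂_2 = (30 − 9) − 20 = 1, and ∂_2 has invariant factor 2 > 1, so H_1 = Z × Z/2.
  H_2: rank ker ∂_2 − rank ∂_3 = (20 − 20) − 0 = 0, and there is no ∂_3, so H_2 = 0.

(K is a triangulation of the Klein bottle.)

H_0 = Z,  H_1 = Z × Z/2,  H_2 = 0.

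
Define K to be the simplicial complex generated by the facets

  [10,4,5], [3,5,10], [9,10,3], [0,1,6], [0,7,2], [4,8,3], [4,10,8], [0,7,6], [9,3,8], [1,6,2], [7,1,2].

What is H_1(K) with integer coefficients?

H_1 ≅ Z^2.

K has 11 vertices, 22 edges, 11 triangles.
rank ∂_1 = 9, rank ∂_2 = 11 ⇒ b_1 = 22 − 9 − 11 = 2; all invariant factors of ∂_2 are 1 so no torsion. So H_1 = Z^2.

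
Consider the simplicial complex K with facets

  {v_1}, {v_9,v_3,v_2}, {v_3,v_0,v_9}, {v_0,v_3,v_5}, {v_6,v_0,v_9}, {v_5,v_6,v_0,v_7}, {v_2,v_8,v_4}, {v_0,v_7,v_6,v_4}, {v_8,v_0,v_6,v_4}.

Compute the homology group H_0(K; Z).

H_0 = Z^2.

K has 10 vertices, 21 edges, 15 triangles, 3 3-simplices.
rank ∂_0 = 0, rank ∂_1 = 8 ⇒ b_0 = 10 − 0 − 8 = 2; all invariant factors of ∂_1 are 1 so no torsion. So H_0 ≅ Z^2.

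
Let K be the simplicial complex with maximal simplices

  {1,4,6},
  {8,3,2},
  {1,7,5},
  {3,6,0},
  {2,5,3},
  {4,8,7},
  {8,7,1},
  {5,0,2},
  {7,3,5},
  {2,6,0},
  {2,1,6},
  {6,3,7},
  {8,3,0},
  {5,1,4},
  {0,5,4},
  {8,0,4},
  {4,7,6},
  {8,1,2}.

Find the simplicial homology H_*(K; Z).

K has 9 vertices, 27 edges, 18 triangles.
rank ∂_0 = 0, rank ∂_1 = 8 ⇒ b_0 = 9 − 0 − 8 = 1; all invariant factors of ∂_1 are 1 so no torsion. So H_0 ≅ Z.
rank ∂_1 = 8, rank ∂_2 = 18 ⇒ b_1 = 27 − 8 − 18 = 1; ∂_2 has invariant factor(s) [2] giving torsion. So H_1 ≅ Z ⊕ Z/2.
rank ∂_2 = 18, rank ∂_3 = 0 ⇒ b_2 = 18 − 18 − 0 = 0. So H_2 ≅ 0.

H_0 ≅ Z,  H_1 ≅ Z ⊕ Z/2,  H_2 = 0.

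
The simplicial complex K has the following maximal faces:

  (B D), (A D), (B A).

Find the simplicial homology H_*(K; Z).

H_0 ≅ Z,  H_1 ≅ Z.

Order the vertices as A < B < D. Listing each simplex with vertices in this order, K has dimension 1 with simplices:

  0-simplices (3): A, B, D
  1-simplices (3): AB, AD, BD

giving chain groups C_0 ≅ Z^3, C_1 ≅ Z^3.

The boundary map ∂_1: C_1 → C_0 sends each edge [p,q] (with p < q) to q − p. For instance
  ∂AB = B − A.
As a 3×3 matrix over Z this has rank 2, with invariant factors (1,1).

Reading off H_k = ker ∂_k / im ∂_{k+1}:

  H_0: rank C_0 − rank ∂_1 = 3 − 2 = 1, and the invariant factors of ∂_1 are all 1, so H_0 ≅ Z.
  H_1: rank ker ∂_1 − rank ∂_2 = (3 − 2) − 0 = 1, and there is no ∂_2, so H_1 ≅ Z.

As a check, the Euler characteristic is 3 − 3 = 0, which agrees with 1 − 1 = 0.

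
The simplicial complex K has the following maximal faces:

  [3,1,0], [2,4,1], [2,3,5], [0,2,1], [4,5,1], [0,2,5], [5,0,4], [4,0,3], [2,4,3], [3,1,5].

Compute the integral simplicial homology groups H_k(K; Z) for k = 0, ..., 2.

H_0 = Z,  H_1 = Z_2,  H_2 = 0.

Order the vertices as 0 < 1 < 2 < 3 < 4 < 5. Listing each simplex with vertices in this order, K has dimension 2 with simplices:

  0-simplices (6): [0], [1], [2], [3], [4], [5]
  1-simplices (15): [0,1], [0,2], [0,3], [0,4], [0,5], [1,2], [1,3], [1,4], [1,5], [2,3], [2,4], [2,5], [3,4], [3,5], [4,5]
  2-simplices (10): [0,1,2], [0,1,3], [0,2,5], [0,3,4], [0,4,5], [1,2,4], [1,3,5], [1,4,5], [2,3,4], [2,3,5]

so the chain groups are C_0 ≅ Z^6, C_1 ≅ Z^15, C_2 ≅ Z^10.

The boundary map ∂_1: C_1 → C_0 maps an edge to its endpoints' difference, ∂[p,q] = q − p. For instance
  ∂[0,4] = [4] − [0].
The 6×15 boundary matrix has rank 5 and Smith normal form diag(1,1,1,1,1).

∂_2: C_2 → C_1 maps a triangle to the signed sum of its edges. For instance
  ∂[0,4,5] = [4,5] − [0,5] + [0,4],
  ∂[2,3,5] = [3,5] − [2,5] + [2,3].
This gives a 15×10 integer matrix of rank 10; reducing to Smith normal form yields diagonal entries (1,1,1,1,1,1,1,1,1,2).

From H_k ≅ ker(∂_k) / im(∂_{k+1}) we obtain:

  H_0: rank C_0 − rank ∂_1 = 6 − 5 = 1, and the invariant factors of ∂_1 are all 1, so H_0 ≅ Z.
  H_1: rank ker ∂_1 − rank ∂_2 = (15 − 5) − 10 = 0, and ∂_2 has invariant factor 2 > 1, so H_1 ≅ Z_2.
  H_2: rank ker ∂_2 − rank ∂_3 = (10 − 10) − 0 = 0, and there is no ∂_3, so H_2 ≅ 0.

As a check, the Euler characteristic is 6 − 15 + 10 = 1, which agrees with 1 − 0 + 0 = 1.
(K is a triangulation of the real projective plane RP^2.)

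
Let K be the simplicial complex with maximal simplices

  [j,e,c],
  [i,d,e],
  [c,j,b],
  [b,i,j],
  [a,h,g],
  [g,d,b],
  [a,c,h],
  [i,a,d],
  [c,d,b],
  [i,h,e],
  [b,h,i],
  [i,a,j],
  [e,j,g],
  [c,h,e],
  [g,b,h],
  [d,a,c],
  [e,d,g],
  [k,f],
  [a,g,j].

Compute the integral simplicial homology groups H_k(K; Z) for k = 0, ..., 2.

Fix the vertex order a < b < c < d < e < f < g < h < i < j < k and write every simplex with vertices in increasing order. Then dim K = 2 and the simplices of K are:

  0-simplices (11): a, b, c, d, e, f, g, h, i, j, k
  1-simplices (28): ac, ad, ag, ah, ai, aj, bc, bd, bg, bh, bi, bj, cd, ce, ch, cj, de, dg, di, eg, eh, ei, ej, fk, gh, gj, hi, ij
  2-simplices (18): acd, ach, adi, agh, agj, aij, bcd, bcj, bdg, bgh, bhi, bij, ceh, cej, deg, dei, egj, ehi

so the chain groups are C_0 ≅ Z^11, C_1 ≅ Z^28, C_2 ≅ Z^18.

Boundary ∂_1: C_1 → C_0 is given by ∂[p,q] = [q] − [p]. For instance
  ∂bd = d − b.
The 11×28 boundary matrix has rank 9 and Smith normal form diag(1,1,1,1,1,1,1,1,1).

Boundary ∂_2: C_2 → C_1 acts by ∂[p,q,r] = [q,r] − [p,r] + [p,q]. For instance
  ∂bij = ij − bj + bi,
  ∂egj = gj − ej + eg.
The resulting 28×18 matrix has rank 17, and its Smith normal form has invariant factors (1,1,1,1,1,1,1,1,1,1,1,1,1,1,1,1,1).

Now H_k = ker ∂_k / im ∂_{k+1}, so:

  H_0: rank C_0 − rank ∂_1 = 11 − 9 = 2, and the invariant factors of ∂_1 are all 1, so H_0 ≅ Z^2.
  H_1: rank ker ∂_1 − rank ∂_2 = (28 − 9) − 17 = 2, and the invariant factors of ∂_2 are all 1, so H_1 ≅ Z^2.
  H_2: rank ker ∂_2 − rank ∂_3 = (18 − 17) − 0 = 1, and there is no ∂_3, so H_2 ≅ Z.

(K is a triangulation of the disjoint union of the 1-simplex and the torus T^2.)

H_0 ≅ Z^2,  H_1 ≅ Z^2,  H_2 ≅ Z.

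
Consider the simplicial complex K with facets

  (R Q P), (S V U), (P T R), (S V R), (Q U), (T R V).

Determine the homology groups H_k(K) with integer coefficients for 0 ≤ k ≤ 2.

H_0 ≅ Z,  H_1 ≅ Z,  H_2 = 0.

We work with the vertex ordering P < Q < R < S < T < U < V. The simplices of K, each written with vertices in increasing order, are:

  0-simplices (7): P, Q, R, S, T, U, V
  1-simplices (12): PQ, PR, PT, QR, QU, RS, RT, RV, SU, SV, TV, UV
  2-simplices (5): PQR, PRT, RSV, RTV, SUV

giving chain groups C_0 ≅ Z^7, C_1 ≅ Z^12, C_2 ≅ Z^5.

∂_1: C_1 → C_0 maps an edge to its endpoints' difference, ∂[p,q] = q − p. For instance
  ∂QU = U − Q.
The resulting 7×12 matrix has rank 6, and its Smith normal form has invariant factors (1,1,1,1,1,1).

Boundary ∂_2: C_2 → C_1 maps a triangle to the signed sum of its edges. For instance
  ∂RSV = SV − RV + RS,
  ∂SUV = UV − SV + SU.
As a 12×5 matrix over Z this has rank 5, with invariant factors (1,1,1,1,1).

Computing H_k = (kernel of ∂_k) / (image of ∂_{k+1}):

  H_0: rank C_0 − rank ∂_1 = 7 − 6 = 1, and the invariant factors of ∂_1 are all 1, so H_0 ≅ Z.
  H_1: rank ker ∂_1 − rank ∂_2 = (12 − 6) − 5 = 1, and the invariant factors of ∂_2 are all 1, so H_1 ≅ Z.
  H_2: rank ker ∂_2 − rank ∂_3 = (5 − 5) − 0 = 0, and there is no ∂_3, so H_2 ≅ 0.

As a check, the Euler characteristic is 7 − 12 + 5 = 0, which agrees with 1 − 1 + 0 = 0.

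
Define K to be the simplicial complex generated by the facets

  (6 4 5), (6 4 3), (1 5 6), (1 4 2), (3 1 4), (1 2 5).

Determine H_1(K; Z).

Fix the vertex order 1 < 2 < 3 < 4 < 5 < 6 and write every simplex with vertices in increasing order. Then dim K = 2 and the simplices of K are:

  0-simplices (6): [1], [2], [3], [4], [5], [6]
  1-simplices (12): [1,2], [1,3], [1,4], [1,5], [1,6], [2,4], [2,5], [3,4], [3,6], [4,5], [4,6], [5,6]
  2-simplices (6): [1,2,4], [1,2,5], [1,3,4], [1,5,6], [3,4,6], [4,5,6]

so the chain groups are C_0 ≅ Z^6, C_1 ≅ Z^12, C_2 ≅ Z^6.

The boundary map ∂_1: C_1 → C_0 is given by ∂[p,q] = [q] − [p].
The resulting 6×12 matrix has rank 5, and its Smith normal form has invariant factors (1,1,1,1,1).

The boundary map ∂_2: C_2 → C_1 sends each 2-simplex [p,q,r] to [q,r] − [p,r] + [p,q]. For instance
  ∂[1,2,4] = [2,4] − [1,4] + [1,2],
  ∂[1,2,5] = [2,5] − [1,5] + [1,2].
This gives a 12×6 integer matrix of rank 6; reducing to Smith normal form yields diagonal entries (1,1,1,1,1,1).

From H_k ≅ ker(∂_k) / im(∂_{k+1}) we obtain:

  H_1: rank ker ∂_1 − rank ∂_2 = (12 − 5) − 6 = 1, and the invariant factors of ∂_2 are all 1, so H_1 ≅ Z.

H_1 ≅ Z.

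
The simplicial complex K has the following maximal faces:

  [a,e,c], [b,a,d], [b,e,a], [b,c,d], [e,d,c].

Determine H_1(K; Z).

We work with the vertex ordering a < b < c < d < e. The simplices of K, each written with vertices in increasing order, are:

  0-simplices (5): a, b, c, d, e
  1-simplices (10): ab, ac, ad, ae, bc, bd, be, cd, ce, de
  2-simplices (5): abd, abe, ace, bcd, cde

so the chain groups are C_0 ≅ Z^5, C_1 ≅ Z^10, C_2 ≅ Z^5.

∂_1: C_1 → C_0 is given by ∂[p,q] = [q] − [p]. For instance
  ∂ac = c − a.
The 5×10 boundary matrix has rank 4 and Smith normal form diag(1,1,1,1).

Boundary ∂_2: C_2 → C_1 sends each 2-simplex [p,q,r] to [q,r] − [p,r] + [p,q]. For instance
  ∂ace = ce − ae + ac,
  ∂abd = bd − ad + ab.
The 10×5 boundary matrix has rank 5 and Smith normal form diag(1,1,1,1,1).

Now H_k = ker ∂_k / im ∂_{k+1}, so:

  H_1: rank ker ∂_1 − rank ∂_2 = (10 − 4) − 5 = 1, and the invariant factors of ∂_2 are all 1, so H_1 = Z.

H_1 = Z.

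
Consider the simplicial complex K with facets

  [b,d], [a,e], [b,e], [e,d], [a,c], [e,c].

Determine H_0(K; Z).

H_0 ≅ Z.

Take the total order a < b < c < d < e on the vertex set. Then K (dimension 1) consists of the simplices:

  0-simplices (5): a, b, c, d, e
  1-simplices (6): ac, ae, bd, be, ce, de

Hence C_0 ≅ Z^5, C_1 ≅ Z^6.

The boundary map ∂_1: C_1 → C_0 maps an edge to its endpoints' difference, ∂[p,q] = q − p.
This gives a 5×6 integer matrix of rank 4; reducing to Smith normal form yields diagonal entries (1,1,1,1).

Reading off H_k = ker ∂_k / im ∂_{k+1}:

  H_0: rank C_0 − rank ∂_1 = 5 − 4 = 1, and the invariant factors of ∂_1 are all 1, so H_0 ≅ Z.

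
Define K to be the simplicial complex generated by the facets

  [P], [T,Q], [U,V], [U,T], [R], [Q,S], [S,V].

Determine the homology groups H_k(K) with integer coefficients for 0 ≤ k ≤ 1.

Take the total order P < Q < R < S < T < U < V on the vertex set. Then K (dimension 1) consists of the simplices:

  0-simplices (7): P, Q, R, S, T, U, V
  1-simplices (5): QS, QT, SV, TU, UV

giving chain groups C_0 ≅ Z^7, C_1 ≅ Z^5.

The boundary map ∂_1: C_1 → C_0 is given by ∂[p,q] = [q] − [p].
The 7×5 boundary matrix has rank 4 and Smith normal form diag(1,1,1,1).

Computing H_k = (kernel of ∂_k) / (image of ∂_{k+1}):

  H_0: rank C_0 − rank ∂_1 = 7 − 4 = 3, and the invariant factors of ∂_1 are all 1, so H_0 = Z^3.
  H_1: rank ker ∂_1 − rank ∂_2 = (5 − 4) − 0 = 1, and there is no ∂_2, so H_1 = Z.

(K is a triangulation of the disjoint union of a set of 2 points and the circle S^1.)

H_0 ≅ Z^3,  H_1 ≅ Z.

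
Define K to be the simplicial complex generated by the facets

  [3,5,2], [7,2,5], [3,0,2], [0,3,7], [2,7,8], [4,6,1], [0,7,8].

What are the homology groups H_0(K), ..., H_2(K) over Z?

H_0 = Z^2,  H_1 = Z,  H_2 = 0.

K has 9 vertices, 15 edges, 7 triangles.
rank ∂_0 = 0, rank ∂_1 = 7 ⇒ b_0 = 9 − 0 − 7 = 2; all invariant factors of ∂_1 are 1 so no torsion. So H_0 = Z^2.
rank ∂_1 = 7, rank ∂_2 = 7 ⇒ b_1 = 15 − 7 − 7 = 1; all invariant factors of ∂_2 are 1 so no torsion. So H_1 = Z.
rank ∂_2 = 7, rank ∂_3 = 0 ⇒ b_2 = 7 − 7 − 0 = 0. So H_2 = 0.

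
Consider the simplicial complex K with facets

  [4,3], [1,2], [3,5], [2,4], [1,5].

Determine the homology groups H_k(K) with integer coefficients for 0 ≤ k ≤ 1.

We work with the vertex ordering 1 < 2 < 3 < 4 < 5. The simplices of K, each written with vertices in increasing order, are:

  0-simplices (5): [1], [2], [3], [4], [5]
  1-simplices (5): [1,2], [1,5], [2,4], [3,4], [3,5]

so the chain groups are C_0 ≅ Z^5, C_1 ≅ Z^5.

The boundary map ∂_1: C_1 → C_0 is given by ∂[p,q] = [q] − [p]. For instance
  ∂[3,5] = [5] − [3].
The resulting 5×5 matrix has rank 4, and its Smith normal form has invariant factors (1,1,1,1).

Reading off H_k = ker ∂_k / im ∂_{k+1}:

  H_0: rank C_0 − rank ∂_1 = 5 − 4 = 1, and the invariant factors of ∂_1 are all 1, so H_0 ≅ Z.
  H_1: rank ker ∂_1 − rank ∂_2 = (5 − 4) − 0 = 1, and there is no ∂_2, so H_1 ≅ Z.

H_0 = Z,  H_1 = Z.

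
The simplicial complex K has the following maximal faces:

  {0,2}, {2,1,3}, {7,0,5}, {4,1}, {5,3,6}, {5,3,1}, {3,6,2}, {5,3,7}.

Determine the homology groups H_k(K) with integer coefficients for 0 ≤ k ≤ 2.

H_0 ≅ Z,  H_1 ≅ Z,  H_2 = 0.

We work with the vertex ordering 0 < 1 < 2 < 3 < 4 < 5 < 6 < 7. The simplices of K, each written with vertices in increasing order, are:

  0-simplices (8): [0], [1], [2], [3], [4], [5], [6], [7]
  1-simplices (14): [0,2], [0,5], [0,7], [1,2], [1,3], [1,4], [1,5], [2,3], [2,6], [3,5], [3,6], [3,7], [5,6], [5,7]
  2-simplices (6): [0,5,7], [1,2,3], [1,3,5], [2,3,6], [3,5,6], [3,5,7]

so the chain groups are C_0 ≅ Z^8, C_1 ≅ Z^14, C_2 ≅ Z^6.

The boundary map ∂_1: C_1 → C_0 sends each edge [p,q] (with p < q) to q − p. For instance
  ∂[1,3] = [3] − [1].
The 8×14 boundary matrix has rank 7 and Smith normal form diag(1,1,1,1,1,1,1).

The boundary map ∂_2: C_2 → C_1 sends each 2-simplex [p,q,r] to [q,r] − [p,r] + [p,q]. For instance
  ∂[3,5,6] = [5,6] − [3,6] + [3,5],
  ∂[0,5,7] = [5,7] − [0,7] + [0,5].
The 14×6 boundary matrix has rank 6 and Smith normal form diag(1,1,1,1,1,1).

Now H_k = ker ∂_k / im ∂_{k+1}, so:

  H_0: rank C_0 − rank ∂_1 = 8 − 7 = 1, and the invariant factors of ∂_1 are all 1, so H_0 = Z.
  H_1: rank ker ∂_1 − rank ∂_2 = (14 − 7) − 6 = 1, and the invariant factors of ∂_2 are all 1, so H_1 = Z.
  H_2: rank ker ∂_2 − rank ∂_3 = (6 − 6) − 0 = 0, and there is no ∂_3, so H_2 = 0.

As a check, the Euler characteristic is 8 − 14 + 6 = 0, which agrees with 1 − 1 + 0 = 0.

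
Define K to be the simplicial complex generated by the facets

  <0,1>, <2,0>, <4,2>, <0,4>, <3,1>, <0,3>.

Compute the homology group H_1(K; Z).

H_1 = Z^2.

Order the vertices as 0 < 1 < 2 < 3 < 4. Listing each simplex with vertices in this order, K has dimension 1 with simplices:

  0-simplices (5): [0], [1], [2], [3], [4]
  1-simplices (6): [0,1], [0,2], [0,3], [0,4], [1,3], [2,4]

giving chain groups C_0 ≅ Z^5, C_1 ≅ Z^6.

Boundary ∂_1: C_1 → C_0 maps an edge to its endpoints' difference, ∂[p,q] = q − p. For instance
  ∂[1,3] = [3] − [1].
The resulting 5×6 matrix has rank 4, and its Smith normal form has invariant factors (1,1,1,1).

Now H_k = ker ∂_k / im ∂_{k+1}, so:

  H_1: rank ker ∂_1 − rank ∂_2 = (6 − 4) − 0 = 2, and there is no ∂_2, so H_1 ≅ Z^2.

(K is a triangulation of a wedge of 2 circles.)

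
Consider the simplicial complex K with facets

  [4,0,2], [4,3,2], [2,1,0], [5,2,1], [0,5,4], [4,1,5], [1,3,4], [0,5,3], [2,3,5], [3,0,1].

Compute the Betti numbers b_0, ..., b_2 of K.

We work with the vertex ordering 0 < 1 < 2 < 3 < 4 < 5. The simplices of K, each written with vertices in increasing order, are:

  0-simplices (6): [0], [1], [2], [3], [4], [5]
  1-simplices (15): [0,1], [0,2], [0,3], [0,4], [0,5], [1,2], [1,3], [1,4], [1,5], [2,3], [2,4], [2,5], [3,4], [3,5], [4,5]
  2-simplices (10): [0,1,2], [0,1,3], [0,2,4], [0,3,5], [0,4,5], [1,2,5], [1,3,4], [1,4,5], [2,3,4], [2,3,5]

so the chain groups are C_0 ≅ Z^6, C_1 ≅ Z^15, C_2 ≅ Z^10.

Boundary ∂_1: C_1 → C_0 sends each edge [p,q] (with p < q) to q − p. For instance
  ∂[1,5] = [5] − [1].
This gives a 6×15 integer matrix of rank 5; reducing to Smith normal form yields diagonal entries (1,1,1,1,1).

The boundary map ∂_2: C_2 → C_1 maps a triangle to the signed sum of its edges. For instance
  ∂[0,1,2] = [1,2] − [0,2] + [0,1],
  ∂[1,4,5] = [4,5] − [1,5] + [1,4].
The 15×10 boundary matrix has rank 10 and Smith normal form diag(1,1,1,1,1,1,1,1,1,2).

Computing H_k = (kernel of ∂_k) / (image of ∂_{k+1}):

  H_0: rank C_0 − rank ∂_1 = 6 − 5 = 1, and the invariant factors of ∂_1 are all 1, so H_0 = Z.
  H_1: rank ker ∂_1 − rank ∂_2 = (15 − 5) − 10 = 0, and ∂_2 has invariant factor 2 > 1, so H_1 = Z_2.
  H_2: rank ker ∂_2 − rank ∂_3 = (10 − 10) − 0 = 0, and there is no ∂_3, so H_2 = 0.

As a check, the Euler characteristic is 6 − 15 + 10 = 1, which agrees with 1 − 0 + 0 = 1.

Hence the Betti numbers are b_0 = 1, b_1 = 0, b_2 = 0.

b_0 = 1, b_1 = 0, b_2 = 0.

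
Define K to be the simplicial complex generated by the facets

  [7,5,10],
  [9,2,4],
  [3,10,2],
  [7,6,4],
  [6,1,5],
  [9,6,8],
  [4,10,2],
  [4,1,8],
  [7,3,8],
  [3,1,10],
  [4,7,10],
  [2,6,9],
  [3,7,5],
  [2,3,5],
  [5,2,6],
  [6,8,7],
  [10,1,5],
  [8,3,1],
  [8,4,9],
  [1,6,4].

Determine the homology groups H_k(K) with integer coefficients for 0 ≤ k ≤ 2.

We work with the vertex ordering 1 < 2 < 3 < 4 < 5 < 6 < 7 < 8 < 9 < 10. The simplices of K, each written with vertices in increasing order, are:

  0-simplices (10): [1], [2], [3], [4], [5], [6], [7], [8], [9], [10]
  1-simplices (30): (30 of them)
  2-simplices (20): (20 of them)

giving chain groups C_0 ≅ Z^10, C_1 ≅ Z^30, C_2 ≅ Z^20.

The boundary map ∂_1: C_1 → C_0 maps an edge to its endpoints' difference, ∂[p,q] = q − p. For instance
  ∂[1,3] = [3] − [1].
This gives a 10×30 integer matrix of rank 9; reducing to Smith normal form yields diagonal entries (1,1,1,1,1,1,1,1,1).

∂_2: C_2 → C_1 maps a triangle to the signed sum of its edges. For instance
  ∂[4,7,10] = [7,10] − [4,10] + [4,7],
  ∂[6,7,8] = [7,8] − [6,8] + [6,7].
The 30×20 boundary matrix has rank 20 and Smith normal form diag(1,1,1,1,1,1,1,1,1,1,1,1,1,1,1,1,1,1,1,2).

From H_k ≅ ker(∂_k) / im(∂_{k+1}) we obtain:

  H_0: rank C_0 − rank ∂_1 = 10 − 9 = 1, and the invariant factors of ∂_1 are all 1, so H_0 ≅ Z.
  H_1: rank ker ∂_1 − rank ∂_2 = (30 − 9) − 20 = 1, and ∂_2 has invariant factor 2 > 1, so H_1 ≅ Z ⊕ Z/2Z.
  H_2: rank ker ∂_2 − rank ∂_3 = (20 − 20) − 0 = 0, and there is no ∂_3, so H_2 ≅ 0.

H_0 = Z,  H_1 = Z ⊕ Z/2Z,  H_2 = 0.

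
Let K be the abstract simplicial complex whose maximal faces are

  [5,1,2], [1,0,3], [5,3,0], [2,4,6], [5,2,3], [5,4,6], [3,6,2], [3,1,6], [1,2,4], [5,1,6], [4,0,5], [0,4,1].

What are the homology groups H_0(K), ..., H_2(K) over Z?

H_0 = Z,  H_1 = Z/2,  H_2 = 0.

Fix the vertex order 0 < 1 < 2 < 3 < 4 < 5 < 6 and write every simplex with vertices in increasing order. Then dim K = 2 and the simplices of K are:

  0-simplices (7): [0], [1], [2], [3], [4], [5], [6]
  1-simplices (18): [0,1], [0,3], [0,4], [0,5], [1,2], [1,3], [1,4], [1,5], [1,6], [2,3], [2,4], [2,5], [2,6], [3,5], [3,6], [4,5], [4,6], [5,6]
  2-simplices (12): [0,1,3], [0,1,4], [0,3,5], [0,4,5], [1,2,4], [1,2,5], [1,3,6], [1,5,6], [2,3,5], [2,3,6], [2,4,6], [4,5,6]

Hence C_0 ≅ Z^7, C_1 ≅ Z^18, C_2 ≅ Z^12.

Boundary ∂_1: C_1 → C_0 sends each edge [p,q] (with p < q) to q − p. For instance
  ∂[3,5] = [5] − [3].
The 7×18 boundary matrix has rank 6 and Smith normal form diag(1,1,1,1,1,1).

Boundary ∂_2: C_2 → C_1 sends each 2-simplex [p,q,r] to [q,r] − [p,r] + [p,q]. For instance
  ∂[0,3,5] = [3,5] − [0,5] + [0,3],
  ∂[1,2,5] = [2,5] − [1,5] + [1,2].
The resulting 18×12 matrix has rank 12, and its Smith normal form has invariant factors (1,1,1,1,1,1,1,1,1,1,1,2).

Computing H_k = (kernel of ∂_k) / (image of ∂_{k+1}):

  H_0: rank C_0 − rank ∂_1 = 7 − 6 = 1, and the invariant factors of ∂_1 are all 1, so H_0 = Z.
  H_1: rank ker ∂_1 − rank ∂_2 = (18 − 6) − 12 = 0, and ∂_2 has invariant factor 2 > 1, so H_1 = Z/2.
  H_2: rank ker ∂_2 − rank ∂_3 = (12 − 12) − 0 = 0, and there is no ∂_3, so H_2 = 0.

(K is a triangulation of the real projective plane RP^2.)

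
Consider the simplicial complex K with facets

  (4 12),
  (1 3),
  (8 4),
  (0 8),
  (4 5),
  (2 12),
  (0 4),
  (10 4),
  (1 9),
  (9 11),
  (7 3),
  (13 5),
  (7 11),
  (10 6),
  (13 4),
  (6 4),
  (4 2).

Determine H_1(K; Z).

Take the total order 0 < 1 < 2 < 3 < 4 < 5 < 6 < 7 < 8 < 9 < 10 < 11 < 12 < 13 on the vertex set. Then K (dimension 1) consists of the simplices:

  0-simplices (14): [0], [1], [2], [3], [4], [5], [6], [7], [8], [9], [10], [11], [12], [13]
  1-simplices (17): [0,4], [0,8], [1,3], [1,9], [2,4], [2,12], [3,7], [4,5], [4,6], [4,8], [4,10], [4,12], [4,13], [5,13], [6,10], [7,11], [9,11]

Hence C_0 ≅ Z^14, C_1 ≅ Z^17.

The boundary map ∂_1: C_1 → C_0 maps an edge to its endpoints' difference, ∂[p,q] = q − p. For instance
  ∂[4,8] = [8] − [4].
The resulting 14×17 matrix has rank 12, and its Smith normal form has invariant factors (1,1,1,1,1,1,1,1,1,1,1,1).

Now H_k = ker ∂_k / im ∂_{k+1}, so:

  H_1: rank ker ∂_1 − rank ∂_2 = (17 − 12) − 0 = 5, and there is no ∂_2, so H_1 = Z^5.

H_1 = Z^5.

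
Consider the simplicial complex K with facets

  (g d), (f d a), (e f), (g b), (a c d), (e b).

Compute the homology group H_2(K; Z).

Fix the vertex order a < b < c < d < e < f < g and write every simplex with vertices in increasing order. Then dim K = 2 and the simplices of K are:

  0-simplices (7): a, b, c, d, e, f, g
  1-simplices (9): ac, ad, af, be, bg, cd, df, dg, ef
  2-simplices (2): acd, adf

so the chain groups are C_0 ≅ Z^7, C_1 ≅ Z^9, C_2 ≅ Z^2.

The boundary map ∂_1: C_1 → C_0 sends each edge [p,q] (with p < q) to q − p.
This gives a 7×9 integer matrix of rank 6; reducing to Smith normal form yields diagonal entries (1,1,1,1,1,1).

∂_2: C_2 → C_1 acts by ∂[p,q,r] = [q,r] − [p,r] + [p,q]. For instance
  ∂acd = cd − ad + ac,
  ∂adf = df − af + ad.
This gives a 9×2 integer matrix of rank 2; reducing to Smith normal form yields diagonal entries (1,1).

Now H_k = ker ∂_k / im ∂_{k+1}, so:

  H_2: rank ker ∂_2 − rank ∂_3 = (2 − 2) − 0 = 0, and there is no ∂_3, so H_2 = 0.

H_2 ≅ 0.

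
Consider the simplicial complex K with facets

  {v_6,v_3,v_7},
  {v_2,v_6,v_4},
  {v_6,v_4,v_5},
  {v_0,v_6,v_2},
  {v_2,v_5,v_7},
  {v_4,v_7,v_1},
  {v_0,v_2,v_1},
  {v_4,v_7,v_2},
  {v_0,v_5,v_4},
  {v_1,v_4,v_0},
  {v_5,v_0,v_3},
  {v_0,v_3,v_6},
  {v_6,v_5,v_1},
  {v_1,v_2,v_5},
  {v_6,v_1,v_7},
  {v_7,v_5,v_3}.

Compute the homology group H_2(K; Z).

Take the total order v_0 < v_1 < v_2 < v_3 < v_4 < v_5 < v_6 < v_7 on the vertex set. Then K (dimension 2) consists of the simplices:

  0-simplices (8): [v_0], [v_1], [v_2], [v_3], [v_4], [v_5], [v_6], [v_7]
  1-simplices (24): (24 of them)
  2-simplices (16): (16 of them)

so the chain groups are C_0 ≅ Z^8, C_1 ≅ Z^24, C_2 ≅ Z^16.

∂_1: C_1 → C_0 sends each edge [p,q] (with p < q) to q − p. For instance
  ∂[v_6,v_7] = [v_7] − [v_6].
As a 8×24 matrix over Z this has rank 7, with invariant factors (1,1,1,1,1,1,1).

The boundary map ∂_2: C_2 → C_1 sends each 2-simplex [p,q,r] to [q,r] − [p,r] + [p,q]. For instance
  ∂[v_3,v_6,v_7] = [v_6,v_7] − [v_3,v_7] + [v_3,v_6],
  ∂[v_0,v_3,v_5] = [v_3,v_5] − [v_0,v_5] + [v_0,v_3].
This gives a 24×16 integer matrix of rank 15; reducing to Smith normal form yields diagonal entries (1,1,1,1,1,1,1,1,1,1,1,1,1,1,1).

Reading off H_k = ker ∂_k / im ∂_{k+1}:

  H_2: rank ker ∂_2 − rank ∂_3 = (16 − 15) − 0 = 1, and there is no ∂_3, so H_2 = Z.

H_2 = Z.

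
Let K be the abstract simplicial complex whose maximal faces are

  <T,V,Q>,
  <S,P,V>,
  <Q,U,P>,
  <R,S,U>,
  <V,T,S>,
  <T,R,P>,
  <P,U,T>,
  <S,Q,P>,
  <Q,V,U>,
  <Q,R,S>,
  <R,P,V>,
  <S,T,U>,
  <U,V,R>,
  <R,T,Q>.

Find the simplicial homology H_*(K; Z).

H_0 ≅ Z,  H_1 ≅ Z^2,  H_2 ≅ Z.

K has 7 vertices, 21 edges, 14 triangles.
rank ∂_0 = 0, rank ∂_1 = 6 ⇒ b_0 = 7 − 0 − 6 = 1; all invariant factors of ∂_1 are 1 so no torsion. So H_0 ≅ Z.
rank ∂_1 = 6, rank ∂_2 = 13 ⇒ b_1 = 21 − 6 − 13 = 2; all invariant factors of ∂_2 are 1 so no torsion. So H_1 ≅ Z^2.
rank ∂_2 = 13, rank ∂_3 = 0 ⇒ b_2 = 14 − 13 − 0 = 1. So H_2 ≅ Z.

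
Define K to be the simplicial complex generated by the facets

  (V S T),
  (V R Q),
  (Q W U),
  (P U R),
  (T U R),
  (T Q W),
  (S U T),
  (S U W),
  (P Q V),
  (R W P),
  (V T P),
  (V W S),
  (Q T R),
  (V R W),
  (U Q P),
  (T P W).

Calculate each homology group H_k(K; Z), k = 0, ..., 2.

H_0 ≅ Z,  H_1 ≅ Z^2,  H_2 ≅ Z.

Order the vertices as P < Q < R < S < T < U < V < W. Listing each simplex with vertices in this order, K has dimension 2 with simplices:

  0-simplices (8): P, Q, R, S, T, U, V, W
  1-simplices (24): PQ, PR, PT, PU, PV, PW, QR, QT, QU, QV, QW, RT, RU, RV, RW, ST, SU, SV, SW, TU, TV, TW, UW, VW
  2-simplices (16): PQU, PQV, PRU, PRW, PTV, PTW, QRT, QRV, QTW, QUW, RTU, RVW, STU, STV, SUW, SVW

giving chain groups C_0 ≅ Z^8, C_1 ≅ Z^24, C_2 ≅ Z^16.

Boundary ∂_1: C_1 → C_0 maps an edge to its endpoints' difference, ∂[p,q] = q − p.
This gives a 8×24 integer matrix of rank 7; reducing to Smith normal form yields diagonal entries (1,1,1,1,1,1,1).

Boundary ∂_2: C_2 → C_1 sends each 2-simplex [p,q,r] to [q,r] − [p,r] + [p,q]. For instance
  ∂PTV = TV − PV + PT,
  ∂PRW = RW − PW + PR.
The 24×16 boundary matrix has rank 15 and Smith normal form diag(1,1,1,1,1,1,1,1,1,1,1,1,1,1,1).

From H_k ≅ ker(∂_k) / im(∂_{k+1}) we obtain:

  H_0: rank C_0 − rank ∂_1 = 8 − 7 = 1, and the invariant factors of ∂_1 are all 1, so H_0 ≅ Z.
  H_1: rank ker ∂_1 − rank ∂_2 = (24 − 7) − 15 = 2, and the invariant factors of ∂_2 are all 1, so H_1 ≅ Z^2.
  H_2: rank ker ∂_2 − rank ∂_3 = (16 − 15) − 0 = 1, and there is no ∂_3, so H_2 ≅ Z.

(K is a triangulation of the torus T^2.)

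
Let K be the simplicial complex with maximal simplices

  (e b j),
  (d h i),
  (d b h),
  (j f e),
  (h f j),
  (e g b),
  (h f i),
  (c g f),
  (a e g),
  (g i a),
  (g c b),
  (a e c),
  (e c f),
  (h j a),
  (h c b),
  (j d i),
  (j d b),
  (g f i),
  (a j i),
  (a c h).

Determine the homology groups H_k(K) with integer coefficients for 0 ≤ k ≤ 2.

H_0 = Z,  H_1 = Z ⊕ Z/2Z,  H_2 = 0.

Order the vertices as a < b < c < d < e < f < g < h < i < j. Listing each simplex with vertices in this order, K has dimension 2 with simplices:

  0-simplices (10): a, b, c, d, e, f, g, h, i, j
  1-simplices (30): ac, ae, ag, ah, ai, aj, bc, bd, be, bg, bh, bj, ce, cf, cg, ch, dh, di, dj, ef, eg, ej, fg, fh, fi, fj, gi, hi, hj, ij
  2-simplices (20): ace, ach, aeg, agi, ahj, aij, bcg, bch, bdh, bdj, beg, bej, cef, cfg, dhi, dij, efj, fgi, fhi, fhj

giving chain groups C_0 ≅ Z^10, C_1 ≅ Z^30, C_2 ≅ Z^20.

∂_1: C_1 → C_0 maps an edge to its endpoints' difference, ∂[p,q] = q − p.
As a 10×30 matrix over Z this has rank 9, with invariant factors (1,1,1,1,1,1,1,1,1).

∂_2: C_2 → C_1 acts by ∂[p,q,r] = [q,r] − [p,r] + [p,q]. For instance
  ∂aij = ij − aj + ai,
  ∂bdj = dj − bj + bd.
As a 30×20 matrix over Z this has rank 20, with invariant factors (1,1,1,1,1,1,1,1,1,1,1,1,1,1,1,1,1,1,1,2).

Now H_k = ker ∂_k / im ∂_{k+1}, so:

  H_0: rank C_0 − rank ∂_1 = 10 − 9 = 1, and the invariant factors of ∂_1 are all 1, so H_0 ≅ Z.
  H_1: rank ker ∂_1 − rank ∂_2 = (30 − 9) − 20 = 1, and ∂_2 has invariant factor 2 > 1, so H_1 ≅ Z ⊕ Z/2Z.
  H_2: rank ker ∂_2 − rank ∂_3 = (20 − 20) − 0 = 0, and there is no ∂_3, so H_2 ≅ 0.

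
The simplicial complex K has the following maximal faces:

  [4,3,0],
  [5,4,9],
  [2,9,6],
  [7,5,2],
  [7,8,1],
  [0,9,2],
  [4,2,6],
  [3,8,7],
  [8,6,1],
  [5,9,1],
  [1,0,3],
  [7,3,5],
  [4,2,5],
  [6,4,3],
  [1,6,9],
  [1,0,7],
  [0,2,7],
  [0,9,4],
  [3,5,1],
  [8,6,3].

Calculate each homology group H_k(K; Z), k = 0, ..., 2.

H_0 ≅ Z,  H_1 ≅ Z ⊕ Z/2,  H_2 = 0.

Order the vertices as 0 < 1 < 2 < 3 < 4 < 5 < 6 < 7 < 8 < 9. Listing each simplex with vertices in this order, K has dimension 2 with simplices:

  0-simplices (10): [0], [1], [2], [3], [4], [5], [6], [7], [8], [9]
  1-simplices (30): (30 of them)
  2-simplices (20): (20 of them)

giving chain groups C_0 ≅ Z^10, C_1 ≅ Z^30, C_2 ≅ Z^20.

The boundary map ∂_1: C_1 → C_0 is given by ∂[p,q] = [q] − [p]. For instance
  ∂[4,5] = [5] − [4].
The 10×30 boundary matrix has rank 9 and Smith normal form diag(1,1,1,1,1,1,1,1,1).

The boundary map ∂_2: C_2 → C_1 acts by ∂[p,q,r] = [q,r] − [p,r] + [p,q]. For instance
  ∂[3,4,6] = [4,6] − [3,6] + [3,4],
  ∂[2,6,9] = [6,9] − [2,9] + [2,6].
The resulting 30×20 matrix has rank 20, and its Smith normal form has invariant factors (1,1,1,1,1,1,1,1,1,1,1,1,1,1,1,1,1,1,1,2).

Computing H_k = (kernel of ∂_k) / (image of ∂_{k+1}):

  H_0: rank C_0 − rank ∂_1 = 10 − 9 = 1, and the invariant factors of ∂_1 are all 1, so H_0 = Z.
  H_1: rank ker ∂_1 − rank ∂_2 = (30 − 9) − 20 = 1, and ∂_2 has invariant factor 2 > 1, so H_1 = Z ⊕ Z/2.
  H_2: rank ker ∂_2 − rank ∂_3 = (20 − 20) − 0 = 0, and there is no ∂_3, so H_2 = 0.

As a check, the Euler characteristic is 10 − 30 + 20 = 0, which agrees with 1 − 1 + 0 = 0.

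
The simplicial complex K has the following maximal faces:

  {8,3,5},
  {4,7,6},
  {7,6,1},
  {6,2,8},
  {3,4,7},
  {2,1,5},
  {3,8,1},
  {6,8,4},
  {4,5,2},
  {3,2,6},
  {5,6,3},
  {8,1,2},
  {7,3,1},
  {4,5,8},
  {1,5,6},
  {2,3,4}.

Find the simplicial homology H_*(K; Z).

H_0 ≅ Z,  H_1 ≅ Z^2,  H_2 ≅ Z.

Take the total order 1 < 2 < 3 < 4 < 5 < 6 < 7 < 8 on the vertex set. Then K (dimension 2) consists of the simplices:

  0-simplices (8): [1], [2], [3], [4], [5], [6], [7], [8]
  1-simplices (24): (24 of them)
  2-simplices (16): [1,2,5], [1,2,8], [1,3,7], [1,3,8], [1,5,6], [1,6,7], [2,3,4], [2,3,6], [2,4,5], [2,6,8], [3,4,7], [3,5,6], [3,5,8], [4,5,8], [4,6,7], [4,6,8]

giving chain groups C_0 ≅ Z^8, C_1 ≅ Z^24, C_2 ≅ Z^16.

∂_1: C_1 → C_0 is given by ∂[p,q] = [q] − [p]. For instance
  ∂[2,3] = [3] − [2].
The resulting 8×24 matrix has rank 7, and its Smith normal form has invariant factors (1,1,1,1,1,1,1).

The boundary map ∂_2: C_2 → C_1 sends each 2-simplex [p,q,r] to [q,r] − [p,r] + [p,q]. For instance
  ∂[1,3,7] = [3,7] − [1,7] + [1,3],
  ∂[4,6,7] = [6,7] − [4,7] + [4,6].
As a 24×16 matrix over Z this has rank 15, with invariant factors (1,1,1,1,1,1,1,1,1,1,1,1,1,1,1).

Reading off H_k = ker ∂_k / im ∂_{k+1}:

  H_0: rank C_0 − rank ∂_1 = 8 − 7 = 1, and the invariant factors of ∂_1 are all 1, so H_0 = Z.
  H_1: rank ker ∂_1 − rank ∂_2 = (24 − 7) − 15 = 2, and the invariant factors of ∂_2 are all 1, so H_1 = Z^2.
  H_2: rank ker ∂_2 − rank ∂_3 = (16 − 15) − 0 = 1, and there is no ∂_3, so H_2 = Z.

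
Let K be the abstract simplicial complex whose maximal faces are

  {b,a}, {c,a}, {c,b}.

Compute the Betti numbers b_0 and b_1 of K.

b_0 = 1, b_1 = 1.

Order the vertices as a < b < c. Listing each simplex with vertices in this order, K has dimension 1 with simplices:

  0-simplices (3): a, b, c
  1-simplices (3): ab, ac, bc

so the chain groups are C_0 ≅ Z^3, C_1 ≅ Z^3.

The boundary map ∂_1: C_1 → C_0 is given by ∂[p,q] = [q] − [p].
This gives a 3×3 integer matrix of rank 2; reducing to Smith normal form yields diagonal entries (1,1).

Reading off H_k = ker ∂_k / im ∂_{k+1}:

  H_0: rank C_0 − rank ∂_1 = 3 − 2 = 1, and the invariant factors of ∂_1 are all 1, so H_0 ≅ Z.
  H_1: rank ker ∂_1 − rank ∂_2 = (3 − 2) − 0 = 1, and there is no ∂_2, so H_1 ≅ Z.

As a check, the Euler characteristic is 3 − 3 = 0, which agrees with 1 − 1 = 0.

Hence the Betti numbers are b_0 = 1, b_1 = 1.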